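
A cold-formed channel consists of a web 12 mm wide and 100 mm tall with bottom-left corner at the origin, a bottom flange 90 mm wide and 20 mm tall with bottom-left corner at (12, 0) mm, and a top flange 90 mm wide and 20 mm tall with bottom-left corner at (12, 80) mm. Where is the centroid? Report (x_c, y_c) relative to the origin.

x_c = 44.25 mm, y_c = 50.00 mm

web: A = 12 × 100 = 1200.00, centroid at (6.00, 50.00).
bottom flange: A = 90 × 20 = 1800.00, centroid at (57.00, 10.00).
top flange: A = 90 × 20 = 1800.00, centroid at (57.00, 90.00).
ΣA = 4800.00 mm², ΣAx_c = 212400.00 mm³, ΣAy_c = 240000.00 mm³.
x_c = 212400.00/4800.00 = 44.25 mm; y_c = 240000.00/4800.00 = 50.00 mm.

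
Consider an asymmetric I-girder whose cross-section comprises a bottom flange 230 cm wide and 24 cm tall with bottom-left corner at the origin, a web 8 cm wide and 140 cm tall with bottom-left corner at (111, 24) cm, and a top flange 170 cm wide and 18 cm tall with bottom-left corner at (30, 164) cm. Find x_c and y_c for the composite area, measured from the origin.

x_c = 115.00 cm, y_c = 72.26 cm

bottom flange: A = 230 × 24 = 5520.00, centroid at (115.00, 12.00).
web: A = 8 × 140 = 1120.00, centroid at (115.00, 94.00).
top flange: A = 170 × 18 = 3060.00, centroid at (115.00, 173.00).
ΣA = 9700.00 cm², ΣAx_c = 1115500.00 cm³, ΣAy_c = 700900.00 cm³.
x_c = 1115500.00/9700.00 = 115.00 cm; y_c = 700900.00/9700.00 = 72.26 cm.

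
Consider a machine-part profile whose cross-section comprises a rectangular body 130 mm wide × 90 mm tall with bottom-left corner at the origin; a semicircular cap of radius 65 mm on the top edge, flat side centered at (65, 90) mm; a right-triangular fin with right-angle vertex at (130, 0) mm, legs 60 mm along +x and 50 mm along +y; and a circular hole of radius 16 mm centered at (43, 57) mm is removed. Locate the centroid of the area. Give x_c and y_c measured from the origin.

rectangular body: A = 130 × 90 = 11700.00, centroid at (65.00, 45.00).
semicircular top: A = ½π·65² = 6636.61, centroid at (65.00, 117.59).
triangular fin: A = ½·60·50 = 1500.00, centroid at (150.00, 16.67).
hole: A = −π·16² = -804.25, centroid at (43.00, 57.00).
ΣA = 19032.37 mm²
ΣAx_c = (11700.00)(65.00) + (6636.61)(65.00) + (1500.00)(150.00) + (-804.25)(43.00) = 1382297.29 mm³
ΣAy_c = (11700.00)(45.00) + (6636.61)(117.59) + (1500.00)(16.67) + (-804.25)(57.00) = 1286036.52 mm³
x_c = 1382297.29 / 19032.37 = 72.63 mm
y_c = 1286036.52 / 19032.37 = 67.57 mm

x_c = 72.63 mm, y_c = 67.57 mm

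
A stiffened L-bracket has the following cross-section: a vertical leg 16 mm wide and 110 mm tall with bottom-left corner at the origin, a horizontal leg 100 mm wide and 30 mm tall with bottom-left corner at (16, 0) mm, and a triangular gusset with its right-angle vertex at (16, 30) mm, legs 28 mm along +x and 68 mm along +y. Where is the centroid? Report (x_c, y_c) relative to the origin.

x_c = 41.35 mm, y_c = 33.60 mm

Part | A | x̄ᵢ | ȳᵢ | A·x̄ᵢ | A·ȳᵢ
vertical leg | 1760.00 | 8.00 | 55.00 | 14080.00 | 96800.00
horizontal leg | 3000.00 | 66.00 | 15.00 | 198000.00 | 45000.00
gusset | 952.00 | 25.33 | 52.67 | 24117.33 | 50138.67
Σ | 5712.00 |  |  | 236197.33 | 191938.67
x_c = 236197.33 / 5712.00 = 41.35 mm
y_c = 191938.67 / 5712.00 = 33.60 mm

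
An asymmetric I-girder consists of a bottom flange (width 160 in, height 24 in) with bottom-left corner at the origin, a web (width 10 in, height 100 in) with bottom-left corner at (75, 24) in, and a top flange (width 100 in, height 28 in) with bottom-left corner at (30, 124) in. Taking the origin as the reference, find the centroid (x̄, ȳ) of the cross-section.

x̄ = 80.00 in, ȳ = 66.29 in

bottom flange: A = 160 × 24 = 3840.00, centroid at (80.00, 12.00).
web: A = 10 × 100 = 1000.00, centroid at (80.00, 74.00).
top flange: A = 100 × 28 = 2800.00, centroid at (80.00, 138.00).
ΣA = 7640.00 in²
ΣAx̄ = (3840.00)(80.00) + (1000.00)(80.00) + (2800.00)(80.00) = 611200.00 in³
ΣAȳ = (3840.00)(12.00) + (1000.00)(74.00) + (2800.00)(138.00) = 506480.00 in³
x̄ = 611200.00 / 7640.00 = 80.00 in
ȳ = 506480.00 / 7640.00 = 66.29 in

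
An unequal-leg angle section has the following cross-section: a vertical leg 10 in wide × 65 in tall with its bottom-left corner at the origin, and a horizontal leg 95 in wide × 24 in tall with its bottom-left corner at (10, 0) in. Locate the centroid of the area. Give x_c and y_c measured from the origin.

x_c = 45.85 in, y_c = 16.55 in

Part | A | x̄ᵢ | ȳᵢ | A·x̄ᵢ | A·ȳᵢ
vertical leg | 650.00 | 5.00 | 32.50 | 3250.00 | 21125.00
horizontal leg | 2280.00 | 57.50 | 12.00 | 131100.00 | 27360.00
Σ | 2930.00 |  |  | 134350.00 | 48485.00
x_c = 134350.00 / 2930.00 = 45.85 in
y_c = 48485.00 / 2930.00 = 16.55 in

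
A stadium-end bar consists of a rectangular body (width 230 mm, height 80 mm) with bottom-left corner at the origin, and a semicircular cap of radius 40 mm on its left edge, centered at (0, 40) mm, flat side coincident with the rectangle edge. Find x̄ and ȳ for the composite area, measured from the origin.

x̄ = 99.14 mm, ȳ = 40.00 mm

rectangular body: A = 230 × 80 = 18400.00, centroid at (115.00, 40.00).
semicircular end: A = ½π·40² = 2513.27, centroid at (-16.98, 40.00).
ΣA = 20913.27 mm²
ΣAx̄ = (18400.00)(115.00) + (2513.27)(-16.98) = 2073333.33 mm³
ΣAȳ = (18400.00)(40.00) + (2513.27)(40.00) = 836530.96 mm³
x̄ = 2073333.33 / 20913.27 = 99.14 mm
ȳ = 836530.96 / 20913.27 = 40.00 mm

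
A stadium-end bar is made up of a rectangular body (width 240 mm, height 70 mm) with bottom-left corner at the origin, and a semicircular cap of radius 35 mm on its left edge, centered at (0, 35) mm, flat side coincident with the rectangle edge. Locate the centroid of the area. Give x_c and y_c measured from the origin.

x_c = 106.14 mm, y_c = 35.00 mm

rectangular body: A = 240 × 70 = 16800.00, centroid at (120.00, 35.00).
semicircular end: A = ½π·35² = 1924.23, centroid at (-14.85, 35.00).
ΣA = 18724.23 mm²
ΣAx_c = (16800.00)(120.00) + (1924.23)(-14.85) = 1987416.67 mm³
ΣAy_c = (16800.00)(35.00) + (1924.23)(35.00) = 655347.89 mm³
x_c = 1987416.67 / 18724.23 = 106.14 mm
y_c = 655347.89 / 18724.23 = 35.00 mm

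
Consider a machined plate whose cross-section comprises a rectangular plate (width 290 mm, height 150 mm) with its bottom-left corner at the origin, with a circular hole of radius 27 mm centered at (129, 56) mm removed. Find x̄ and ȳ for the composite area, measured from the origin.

plate: A = 290 × 150 = 43500.00, centroid at (145.00, 75.00).
hole: A = −π·27² = -2290.22, centroid at (129.00, 56.00).
ΣA = 41209.78 mm², ΣAx̄ = 6012061.49 mm³, ΣAȳ = 3134247.62 mm³.
x̄ = 6012061.49/41209.78 = 145.89 mm; ȳ = 3134247.62/41209.78 = 76.06 mm.

x̄ = 145.89 mm, ȳ = 76.06 mm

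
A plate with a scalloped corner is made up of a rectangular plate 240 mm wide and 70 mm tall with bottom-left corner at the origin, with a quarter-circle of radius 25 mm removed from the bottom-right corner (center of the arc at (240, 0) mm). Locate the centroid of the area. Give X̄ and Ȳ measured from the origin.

plate: A = 240 × 70 = 16800.00, centroid at (120.00, 35.00).
removed quarter-circle: A = −¼π·25² = -490.87, centroid at (229.39, 10.61).
ΣA = 16309.13 mm², ΣAX̄ = 1903398.61 mm³, ΣAȲ = 582791.67 mm³.
X̄ = 1903398.61/16309.13 = 116.71 mm; Ȳ = 582791.67/16309.13 = 35.73 mm.

X̄ = 116.71 mm, Ȳ = 35.73 mm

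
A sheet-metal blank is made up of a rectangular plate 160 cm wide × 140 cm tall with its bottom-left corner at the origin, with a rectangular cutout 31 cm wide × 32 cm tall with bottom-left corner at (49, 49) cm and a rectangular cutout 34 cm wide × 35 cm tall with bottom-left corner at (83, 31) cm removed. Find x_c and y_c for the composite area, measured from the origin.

plate: A = 160 × 140 = 22400.00, centroid at (80.00, 70.00).
hole 1: A = −(31 × 32) = -992.00, centroid at (64.50, 65.00).
hole 2: A = −(34 × 35) = -1190.00, centroid at (100.00, 48.50).
ΣA = 20218.00 cm²
ΣAx_c = (22400.00)(80.00) + (-992.00)(64.50) + (-1190.00)(100.00) = 1609016.00 cm³
ΣAy_c = (22400.00)(70.00) + (-992.00)(65.00) + (-1190.00)(48.50) = 1445805.00 cm³
x_c = 1609016.00 / 20218.00 = 79.58 cm
y_c = 1445805.00 / 20218.00 = 71.51 cm

x_c = 79.58 cm, y_c = 71.51 cm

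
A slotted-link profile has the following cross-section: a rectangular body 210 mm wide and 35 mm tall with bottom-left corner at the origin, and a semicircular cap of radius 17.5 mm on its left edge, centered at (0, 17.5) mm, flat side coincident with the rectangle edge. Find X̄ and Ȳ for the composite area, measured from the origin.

rectangular body: A = 210 × 35 = 7350.00, centroid at (105.00, 17.50).
semicircular end: A = ½π·17.5² = 481.06, centroid at (-7.43, 17.50).
ΣA = 7831.06 mm²
ΣAX̄ = (7350.00)(105.00) + (481.06)(-7.43) = 768177.08 mm³
ΣAȲ = (7350.00)(17.50) + (481.06)(17.50) = 137043.49 mm³
X̄ = 768177.08 / 7831.06 = 98.09 mm
Ȳ = 137043.49 / 7831.06 = 17.50 mm

X̄ = 98.09 mm, Ȳ = 17.50 mm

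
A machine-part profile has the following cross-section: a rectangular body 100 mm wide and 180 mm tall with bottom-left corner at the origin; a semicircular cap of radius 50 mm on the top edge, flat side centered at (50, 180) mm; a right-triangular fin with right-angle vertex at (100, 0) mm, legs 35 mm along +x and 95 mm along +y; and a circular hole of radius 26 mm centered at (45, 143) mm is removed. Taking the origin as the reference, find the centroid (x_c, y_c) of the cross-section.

x_c = 55.27 mm, y_c = 100.59 mm

rectangular body: A = 100 × 180 = 18000.00, centroid at (50.00, 90.00).
semicircular top: A = ½π·50² = 3926.99, centroid at (50.00, 201.22).
triangular fin: A = ½·35·95 = 1662.50, centroid at (111.67, 31.67).
hole: A = −π·26² = -2123.72, centroid at (45.00, 143.00).
ΣA = 21465.77 mm²
ΣAx_c = (18000.00)(50.00) + (3926.99)(50.00) + (1662.50)(111.67) + (-2123.72)(45.00) = 1186428.13 mm³
ΣAy_c = (18000.00)(90.00) + (3926.99)(201.22) + (1662.50)(31.67) + (-2123.72)(143.00) = 2159146.04 mm³
x_c = 1186428.13 / 21465.77 = 55.27 mm
y_c = 2159146.04 / 21465.77 = 100.59 mm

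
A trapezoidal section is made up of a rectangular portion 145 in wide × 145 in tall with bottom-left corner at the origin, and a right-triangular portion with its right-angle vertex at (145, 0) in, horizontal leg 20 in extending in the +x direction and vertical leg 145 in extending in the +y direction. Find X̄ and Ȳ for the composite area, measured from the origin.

Part | A | x̄ᵢ | ȳᵢ | A·x̄ᵢ | A·ȳᵢ
rectangular portion | 21025.00 | 72.50 | 72.50 | 1524312.50 | 1524312.50
triangular portion | 1450.00 | 151.67 | 48.33 | 219916.67 | 70083.33
Σ | 22475.00 |  |  | 1744229.17 | 1594395.83
X̄ = 1744229.17 / 22475.00 = 77.61 in
Ȳ = 1594395.83 / 22475.00 = 70.94 in

X̄ = 77.61 in, Ȳ = 70.94 in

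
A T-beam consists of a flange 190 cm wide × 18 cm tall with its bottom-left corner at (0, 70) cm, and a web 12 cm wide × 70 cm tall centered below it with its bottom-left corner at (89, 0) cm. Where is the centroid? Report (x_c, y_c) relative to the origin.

web: A = 12 × 70 = 840.00, centroid at (95.00, 35.00).
flange: A = 190 × 18 = 3420.00, centroid at (95.00, 79.00).
ΣA = 4260.00 cm², ΣAx_c = 404700.00 cm³, ΣAy_c = 299580.00 cm³.
x_c = 404700.00/4260.00 = 95.00 cm; y_c = 299580.00/4260.00 = 70.32 cm.

x_c = 95.00 cm, y_c = 70.32 cm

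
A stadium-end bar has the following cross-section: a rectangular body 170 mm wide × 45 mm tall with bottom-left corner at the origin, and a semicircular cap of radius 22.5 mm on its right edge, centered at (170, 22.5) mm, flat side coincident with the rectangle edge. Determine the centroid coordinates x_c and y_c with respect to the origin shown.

x_c = 93.90 mm, y_c = 22.50 mm

rectangular body: A = 170 × 45 = 7650.00, centroid at (85.00, 22.50).
semicircular end: A = ½π·22.5² = 795.22, centroid at (179.55, 22.50).
ΣA = 8445.22 mm², ΣAx_c = 793030.41 mm³, ΣAy_c = 190017.35 mm³.
x_c = 793030.41/8445.22 = 93.90 mm; y_c = 190017.35/8445.22 = 22.50 mm.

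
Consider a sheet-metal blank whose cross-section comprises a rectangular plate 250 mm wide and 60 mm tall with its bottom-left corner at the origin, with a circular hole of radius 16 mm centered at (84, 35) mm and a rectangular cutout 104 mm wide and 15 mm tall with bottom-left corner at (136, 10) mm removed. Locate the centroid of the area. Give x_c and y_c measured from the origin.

plate: A = 250 × 60 = 15000.00, centroid at (125.00, 30.00).
hole 1: A = −π·16² = -804.25, centroid at (84.00, 35.00).
hole 2: A = −(104 × 15) = -1560.00, centroid at (188.00, 17.50).
ΣA = 12635.75 mm²
ΣAx_c = (15000.00)(125.00) + (-804.25)(84.00) + (-1560.00)(188.00) = 1514163.19 mm³
ΣAy_c = (15000.00)(30.00) + (-804.25)(35.00) + (-1560.00)(17.50) = 394551.33 mm³
x_c = 1514163.19 / 12635.75 = 119.83 mm
y_c = 394551.33 / 12635.75 = 31.22 mm

x_c = 119.83 mm, y_c = 31.22 mm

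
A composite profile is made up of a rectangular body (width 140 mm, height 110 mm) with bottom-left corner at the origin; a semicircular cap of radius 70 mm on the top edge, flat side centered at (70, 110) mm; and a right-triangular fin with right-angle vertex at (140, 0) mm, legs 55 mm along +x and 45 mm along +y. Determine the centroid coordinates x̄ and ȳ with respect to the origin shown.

x̄ = 74.49 mm, ȳ = 79.76 mm

rectangular body: A = 140 × 110 = 15400.00, centroid at (70.00, 55.00).
semicircular top: A = ½π·70² = 7696.90, centroid at (70.00, 139.71).
triangular fin: A = ½·55·45 = 1237.50, centroid at (158.33, 15.00).
ΣA = 24334.40 mm²
ΣAx̄ = (15400.00)(70.00) + (7696.90)(70.00) + (1237.50)(158.33) = 1812720.64 mm³
ΣAȳ = (15400.00)(55.00) + (7696.90)(139.71) + (1237.50)(15.00) = 1940888.39 mm³
x̄ = 1812720.64 / 24334.40 = 74.49 mm
ȳ = 1940888.39 / 24334.40 = 79.76 mm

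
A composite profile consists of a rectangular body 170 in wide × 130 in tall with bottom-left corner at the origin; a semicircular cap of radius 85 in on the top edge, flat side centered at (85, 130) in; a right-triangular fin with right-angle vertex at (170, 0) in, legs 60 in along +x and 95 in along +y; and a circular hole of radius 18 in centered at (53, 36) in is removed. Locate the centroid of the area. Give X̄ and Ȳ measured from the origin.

rectangular body: A = 170 × 130 = 22100.00, centroid at (85.00, 65.00).
semicircular top: A = ½π·85² = 11349.00, centroid at (85.00, 166.08).
triangular fin: A = ½·60·95 = 2850.00, centroid at (190.00, 31.67).
hole: A = −π·18² = -1017.88, centroid at (53.00, 36.00).
ΣA = 35281.13 in², ΣAX̄ = 3330717.87 in³, ΣAȲ = 3374893.58 in³.
X̄ = 3330717.87/35281.13 = 94.41 in; Ȳ = 3374893.58/35281.13 = 95.66 in.

X̄ = 94.41 in, Ȳ = 95.66 in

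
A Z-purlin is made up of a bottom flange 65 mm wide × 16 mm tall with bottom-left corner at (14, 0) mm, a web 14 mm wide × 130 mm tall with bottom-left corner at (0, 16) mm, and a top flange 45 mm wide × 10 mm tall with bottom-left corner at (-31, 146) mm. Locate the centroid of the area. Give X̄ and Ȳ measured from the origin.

bottom flange: A = 65 × 16 = 1040.00, centroid at (46.50, 8.00).
web: A = 14 × 130 = 1820.00, centroid at (7.00, 81.00).
top flange: A = 45 × 10 = 450.00, centroid at (-8.50, 151.00).
ΣA = 3310.00 mm²
ΣAX̄ = (1040.00)(46.50) + (1820.00)(7.00) + (450.00)(-8.50) = 57275.00 mm³
ΣAȲ = (1040.00)(8.00) + (1820.00)(81.00) + (450.00)(151.00) = 223690.00 mm³
X̄ = 57275.00 / 3310.00 = 17.30 mm
Ȳ = 223690.00 / 3310.00 = 67.58 mm

X̄ = 17.30 mm, Ȳ = 67.58 mm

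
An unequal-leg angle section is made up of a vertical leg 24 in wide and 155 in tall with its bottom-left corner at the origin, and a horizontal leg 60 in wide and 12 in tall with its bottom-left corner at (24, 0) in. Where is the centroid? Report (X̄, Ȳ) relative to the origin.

X̄ = 18.81 in, Ȳ = 65.91 in

vertical leg: A = 24 × 155 = 3720.00, centroid at (12.00, 77.50).
horizontal leg: A = 60 × 12 = 720.00, centroid at (54.00, 6.00).
ΣA = 4440.00 in², ΣAX̄ = 83520.00 in³, ΣAȲ = 292620.00 in³.
X̄ = 83520.00/4440.00 = 18.81 in; Ȳ = 292620.00/4440.00 = 65.91 in.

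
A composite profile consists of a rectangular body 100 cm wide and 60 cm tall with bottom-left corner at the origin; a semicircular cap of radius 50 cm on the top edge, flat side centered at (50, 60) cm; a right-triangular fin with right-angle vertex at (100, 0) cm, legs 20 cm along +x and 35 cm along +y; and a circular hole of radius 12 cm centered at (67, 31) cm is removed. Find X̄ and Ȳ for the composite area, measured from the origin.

X̄ = 51.24 cm, Ȳ = 49.77 cm

rectangular body: A = 100 × 60 = 6000.00, centroid at (50.00, 30.00).
semicircular top: A = ½π·50² = 3926.99, centroid at (50.00, 81.22).
triangular fin: A = ½·20·35 = 350.00, centroid at (106.67, 11.67).
hole: A = −π·12² = -452.39, centroid at (67.00, 31.00).
ΣA = 9824.60 cm²
ΣAX̄ = (6000.00)(50.00) + (3926.99)(50.00) + (350.00)(106.67) + (-452.39)(67.00) = 503372.79 cm³
ΣAȲ = (6000.00)(30.00) + (3926.99)(81.22) + (350.00)(11.67) + (-452.39)(31.00) = 489012.05 cm³
X̄ = 503372.79 / 9824.60 = 51.24 cm
Ȳ = 489012.05 / 9824.60 = 49.77 cm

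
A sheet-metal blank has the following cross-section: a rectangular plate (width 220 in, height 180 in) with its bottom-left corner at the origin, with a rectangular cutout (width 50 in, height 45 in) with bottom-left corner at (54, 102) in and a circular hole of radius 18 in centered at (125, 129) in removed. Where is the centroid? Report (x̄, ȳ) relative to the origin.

plate: A = 220 × 180 = 39600.00, centroid at (110.00, 90.00).
hole 1: A = −(50 × 45) = -2250.00, centroid at (79.00, 124.50).
hole 2: A = −π·18² = -1017.88, centroid at (125.00, 129.00).
ΣA = 36332.12 in²
ΣAx̄ = (39600.00)(110.00) + (-2250.00)(79.00) + (-1017.88)(125.00) = 4051015.50 in³
ΣAȳ = (39600.00)(90.00) + (-2250.00)(124.50) + (-1017.88)(129.00) = 3152568.99 in³
x̄ = 4051015.50 / 36332.12 = 111.50 in
ȳ = 3152568.99 / 36332.12 = 86.77 in

x̄ = 111.50 in, ȳ = 86.77 in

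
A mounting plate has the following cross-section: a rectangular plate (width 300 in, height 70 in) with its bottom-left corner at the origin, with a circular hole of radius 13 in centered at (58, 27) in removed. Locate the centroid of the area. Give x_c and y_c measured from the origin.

plate: A = 300 × 70 = 21000.00, centroid at (150.00, 35.00).
hole: A = −π·13² = -530.93, centroid at (58.00, 27.00).
ΣA = 20469.07 in²
ΣAx_c = (21000.00)(150.00) + (-530.93)(58.00) = 3119206.11 in³
ΣAy_c = (21000.00)(35.00) + (-530.93)(27.00) = 720664.91 in³
x_c = 3119206.11 / 20469.07 = 152.39 in
y_c = 720664.91 / 20469.07 = 35.21 in

x_c = 152.39 in, y_c = 35.21 in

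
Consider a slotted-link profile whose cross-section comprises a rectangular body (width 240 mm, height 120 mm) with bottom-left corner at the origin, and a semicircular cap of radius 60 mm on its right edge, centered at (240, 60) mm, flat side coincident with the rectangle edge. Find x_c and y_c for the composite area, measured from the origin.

x_c = 143.87 mm, y_c = 60.00 mm

rectangular body: A = 240 × 120 = 28800.00, centroid at (120.00, 60.00).
semicircular end: A = ½π·60² = 5654.87, centroid at (265.46, 60.00).
ΣA = 34454.87 mm²
ΣAx_c = (28800.00)(120.00) + (5654.87)(265.46) = 4957168.03 mm³
ΣAy_c = (28800.00)(60.00) + (5654.87)(60.00) = 2067292.01 mm³
x_c = 4957168.03 / 34454.87 = 143.87 mm
y_c = 2067292.01 / 34454.87 = 60.00 mm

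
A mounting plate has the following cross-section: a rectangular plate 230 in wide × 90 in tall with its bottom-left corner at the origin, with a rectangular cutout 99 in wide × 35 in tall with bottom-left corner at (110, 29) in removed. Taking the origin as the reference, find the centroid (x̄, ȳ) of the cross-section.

x̄ = 106.05 in, ȳ = 44.70 in

Part | A | x̄ᵢ | ȳᵢ | A·x̄ᵢ | A·ȳᵢ
plate | 20700.00 | 115.00 | 45.00 | 2380500.00 | 931500.00
hole | -3465.00 | 159.50 | 46.50 | -552667.50 | -161122.50
Σ | 17235.00 |  |  | 1827832.50 | 770377.50
x̄ = 1827832.50 / 17235.00 = 106.05 in
ȳ = 770377.50 / 17235.00 = 44.70 in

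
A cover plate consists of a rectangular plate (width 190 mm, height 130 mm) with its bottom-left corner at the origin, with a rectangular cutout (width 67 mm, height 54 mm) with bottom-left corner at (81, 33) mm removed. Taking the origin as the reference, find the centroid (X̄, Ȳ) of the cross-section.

plate: A = 190 × 130 = 24700.00, centroid at (95.00, 65.00).
hole: A = −(67 × 54) = -3618.00, centroid at (114.50, 60.00).
ΣA = 21082.00 mm², ΣAX̄ = 1932239.00 mm³, ΣAȲ = 1388420.00 mm³.
X̄ = 1932239.00/21082.00 = 91.65 mm; Ȳ = 1388420.00/21082.00 = 65.86 mm.

X̄ = 91.65 mm, Ȳ = 65.86 mm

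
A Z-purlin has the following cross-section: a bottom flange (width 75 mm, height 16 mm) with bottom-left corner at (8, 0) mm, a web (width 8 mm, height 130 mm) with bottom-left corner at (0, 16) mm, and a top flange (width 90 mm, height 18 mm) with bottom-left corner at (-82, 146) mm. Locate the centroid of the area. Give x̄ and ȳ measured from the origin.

x̄ = -0.31 mm, ȳ = 89.36 mm

Part | A | x̄ᵢ | ȳᵢ | A·x̄ᵢ | A·ȳᵢ
bottom flange | 1200.00 | 45.50 | 8.00 | 54600.00 | 9600.00
web | 1040.00 | 4.00 | 81.00 | 4160.00 | 84240.00
top flange | 1620.00 | -37.00 | 155.00 | -59940.00 | 251100.00
Σ | 3860.00 |  |  | -1180.00 | 344940.00
x̄ = -1180.00 / 3860.00 = -0.31 mm
ȳ = 344940.00 / 3860.00 = 89.36 mm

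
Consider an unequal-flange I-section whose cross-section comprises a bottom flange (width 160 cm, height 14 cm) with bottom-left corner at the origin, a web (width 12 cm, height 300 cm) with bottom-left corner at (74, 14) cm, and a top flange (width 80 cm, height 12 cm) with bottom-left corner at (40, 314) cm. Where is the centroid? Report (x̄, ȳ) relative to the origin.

bottom flange: A = 160 × 14 = 2240.00, centroid at (80.00, 7.00).
web: A = 12 × 300 = 3600.00, centroid at (80.00, 164.00).
top flange: A = 80 × 12 = 960.00, centroid at (80.00, 320.00).
ΣA = 6800.00 cm², ΣAx̄ = 544000.00 cm³, ΣAȳ = 913280.00 cm³.
x̄ = 544000.00/6800.00 = 80.00 cm; ȳ = 913280.00/6800.00 = 134.31 cm.

x̄ = 80.00 cm, ȳ = 134.31 cm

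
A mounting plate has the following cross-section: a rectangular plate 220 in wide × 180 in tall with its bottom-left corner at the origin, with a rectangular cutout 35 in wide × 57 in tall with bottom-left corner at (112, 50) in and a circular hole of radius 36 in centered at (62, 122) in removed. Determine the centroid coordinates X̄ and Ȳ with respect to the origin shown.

plate: A = 220 × 180 = 39600.00, centroid at (110.00, 90.00).
hole 1: A = −(35 × 57) = -1995.00, centroid at (129.50, 78.50).
hole 2: A = −π·36² = -4071.50, centroid at (62.00, 122.00).
ΣA = 33533.50 in², ΣAX̄ = 3845214.25 in³, ΣAȲ = 2910669.00 in³.
X̄ = 3845214.25/33533.50 = 114.67 in; Ȳ = 2910669.00/33533.50 = 86.80 in.

X̄ = 114.67 in, Ȳ = 86.80 in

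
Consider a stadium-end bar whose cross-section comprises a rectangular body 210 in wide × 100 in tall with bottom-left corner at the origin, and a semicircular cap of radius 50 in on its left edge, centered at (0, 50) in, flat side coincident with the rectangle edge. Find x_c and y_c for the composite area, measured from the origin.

Part | A | x̄ᵢ | ȳᵢ | A·x̄ᵢ | A·ȳᵢ
rectangular body | 21000.00 | 105.00 | 50.00 | 2205000.00 | 1050000.00
semicircular end | 3926.99 | -21.22 | 50.00 | -83333.33 | 196349.54
Σ | 24926.99 |  |  | 2121666.67 | 1246349.54
x_c = 2121666.67 / 24926.99 = 85.12 in
y_c = 1246349.54 / 24926.99 = 50.00 in

x_c = 85.12 in, y_c = 50.00 in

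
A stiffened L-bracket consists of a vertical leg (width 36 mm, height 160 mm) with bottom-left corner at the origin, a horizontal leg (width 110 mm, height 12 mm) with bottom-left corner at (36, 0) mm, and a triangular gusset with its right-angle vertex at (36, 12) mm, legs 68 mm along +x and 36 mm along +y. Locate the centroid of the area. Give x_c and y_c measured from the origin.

x_c = 35.60 mm, y_c = 59.98 mm

Part | A | x̄ᵢ | ȳᵢ | A·x̄ᵢ | A·ȳᵢ
vertical leg | 5760.00 | 18.00 | 80.00 | 103680.00 | 460800.00
horizontal leg | 1320.00 | 91.00 | 6.00 | 120120.00 | 7920.00
gusset | 1224.00 | 58.67 | 24.00 | 71808.00 | 29376.00
Σ | 8304.00 |  |  | 295608.00 | 498096.00
x_c = 295608.00 / 8304.00 = 35.60 mm
y_c = 498096.00 / 8304.00 = 59.98 mm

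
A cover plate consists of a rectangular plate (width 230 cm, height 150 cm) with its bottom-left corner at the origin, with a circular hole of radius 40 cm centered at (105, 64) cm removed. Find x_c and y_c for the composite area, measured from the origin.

x_c = 116.71 cm, y_c = 76.88 cm

plate: A = 230 × 150 = 34500.00, centroid at (115.00, 75.00).
hole: A = −π·40² = -5026.55, centroid at (105.00, 64.00).
ΣA = 29473.45 cm²
ΣAx_c = (34500.00)(115.00) + (-5026.55)(105.00) = 3439712.43 cm³
ΣAy_c = (34500.00)(75.00) + (-5026.55)(64.00) = 2265800.91 cm³
x_c = 3439712.43 / 29473.45 = 116.71 cm
y_c = 2265800.91 / 29473.45 = 76.88 cm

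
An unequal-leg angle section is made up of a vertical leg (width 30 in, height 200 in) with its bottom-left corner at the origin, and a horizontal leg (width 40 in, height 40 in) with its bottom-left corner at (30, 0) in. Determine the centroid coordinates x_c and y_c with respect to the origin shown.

x_c = 22.37 in, y_c = 83.16 in

vertical leg: A = 30 × 200 = 6000.00, centroid at (15.00, 100.00).
horizontal leg: A = 40 × 40 = 1600.00, centroid at (50.00, 20.00).
ΣA = 7600.00 in²
ΣAx_c = (6000.00)(15.00) + (1600.00)(50.00) = 170000.00 in³
ΣAy_c = (6000.00)(100.00) + (1600.00)(20.00) = 632000.00 in³
x_c = 170000.00 / 7600.00 = 22.37 in
y_c = 632000.00 / 7600.00 = 83.16 in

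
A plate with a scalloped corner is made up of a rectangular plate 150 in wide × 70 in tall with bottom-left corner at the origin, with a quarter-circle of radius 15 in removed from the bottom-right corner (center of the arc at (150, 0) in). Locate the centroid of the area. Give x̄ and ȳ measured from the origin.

x̄ = 73.83 in, ȳ = 35.49 in

Part | A | x̄ᵢ | ȳᵢ | A·x̄ᵢ | A·ȳᵢ
plate | 10500.00 | 75.00 | 35.00 | 787500.00 | 367500.00
removed quarter-circle | -176.71 | 143.63 | 6.37 | -25382.19 | -1125.00
Σ | 10323.29 |  |  | 762117.81 | 366375.00
x̄ = 762117.81 / 10323.29 = 73.83 in
ȳ = 366375.00 / 10323.29 = 35.49 in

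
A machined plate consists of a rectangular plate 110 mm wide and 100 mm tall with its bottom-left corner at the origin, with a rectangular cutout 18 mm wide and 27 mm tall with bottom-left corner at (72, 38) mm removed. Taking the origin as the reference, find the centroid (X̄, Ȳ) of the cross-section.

X̄ = 53.80 mm, Ȳ = 49.93 mm

plate: A = 110 × 100 = 11000.00, centroid at (55.00, 50.00).
hole: A = −(18 × 27) = -486.00, centroid at (81.00, 51.50).
ΣA = 10514.00 mm²
ΣAX̄ = (11000.00)(55.00) + (-486.00)(81.00) = 565634.00 mm³
ΣAȲ = (11000.00)(50.00) + (-486.00)(51.50) = 524971.00 mm³
X̄ = 565634.00 / 10514.00 = 53.80 mm
Ȳ = 524971.00 / 10514.00 = 49.93 mm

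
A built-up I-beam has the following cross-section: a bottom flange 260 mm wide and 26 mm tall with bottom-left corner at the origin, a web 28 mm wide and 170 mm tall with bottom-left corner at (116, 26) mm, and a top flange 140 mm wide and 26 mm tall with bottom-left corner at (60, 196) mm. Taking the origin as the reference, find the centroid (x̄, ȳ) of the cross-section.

Part | A | x̄ᵢ | ȳᵢ | A·x̄ᵢ | A·ȳᵢ
bottom flange | 6760.00 | 130.00 | 13.00 | 878800.00 | 87880.00
web | 4760.00 | 130.00 | 111.00 | 618800.00 | 528360.00
top flange | 3640.00 | 130.00 | 209.00 | 473200.00 | 760760.00
Σ | 15160.00 |  |  | 1970800.00 | 1377000.00
x̄ = 1970800.00 / 15160.00 = 130.00 mm
ȳ = 1377000.00 / 15160.00 = 90.83 mm

x̄ = 130.00 mm, ȳ = 90.83 mm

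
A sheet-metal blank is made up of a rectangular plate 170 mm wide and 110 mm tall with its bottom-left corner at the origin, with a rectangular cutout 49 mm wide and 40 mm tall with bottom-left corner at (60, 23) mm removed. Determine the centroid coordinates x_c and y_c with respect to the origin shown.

plate: A = 170 × 110 = 18700.00, centroid at (85.00, 55.00).
hole: A = −(49 × 40) = -1960.00, centroid at (84.50, 43.00).
ΣA = 16740.00 mm², ΣAx_c = 1423880.00 mm³, ΣAy_c = 944220.00 mm³.
x_c = 1423880.00/16740.00 = 85.06 mm; y_c = 944220.00/16740.00 = 56.41 mm.

x_c = 85.06 mm, y_c = 56.41 mm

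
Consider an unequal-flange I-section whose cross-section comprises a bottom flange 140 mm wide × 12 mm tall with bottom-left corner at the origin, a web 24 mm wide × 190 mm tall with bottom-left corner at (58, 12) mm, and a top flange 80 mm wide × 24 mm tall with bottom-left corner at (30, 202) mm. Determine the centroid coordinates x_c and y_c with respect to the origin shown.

x_c = 70.00 mm, y_c = 111.38 mm

bottom flange: A = 140 × 12 = 1680.00, centroid at (70.00, 6.00).
web: A = 24 × 190 = 4560.00, centroid at (70.00, 107.00).
top flange: A = 80 × 24 = 1920.00, centroid at (70.00, 214.00).
ΣA = 8160.00 mm², ΣAx_c = 571200.00 mm³, ΣAy_c = 908880.00 mm³.
x_c = 571200.00/8160.00 = 70.00 mm; y_c = 908880.00/8160.00 = 111.38 mm.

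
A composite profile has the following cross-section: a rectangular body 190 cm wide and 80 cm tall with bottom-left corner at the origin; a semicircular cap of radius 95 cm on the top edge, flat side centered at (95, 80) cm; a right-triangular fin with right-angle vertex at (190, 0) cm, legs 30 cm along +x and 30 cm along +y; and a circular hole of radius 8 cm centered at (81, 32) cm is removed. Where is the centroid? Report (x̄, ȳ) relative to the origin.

rectangular body: A = 190 × 80 = 15200.00, centroid at (95.00, 40.00).
semicircular top: A = ½π·95² = 14176.44, centroid at (95.00, 120.32).
triangular fin: A = ½·30·30 = 450.00, centroid at (200.00, 10.00).
hole: A = −π·8² = -201.06, centroid at (81.00, 32.00).
ΣA = 29625.37 cm²
ΣAx̄ = (15200.00)(95.00) + (14176.44)(95.00) + (450.00)(200.00) + (-201.06)(81.00) = 2864475.48 cm³
ΣAȳ = (15200.00)(40.00) + (14176.44)(120.32) + (450.00)(10.00) + (-201.06)(32.00) = 2311764.30 cm³
x̄ = 2864475.48 / 29625.37 = 96.69 cm
ȳ = 2311764.30 / 29625.37 = 78.03 cm

x̄ = 96.69 cm, ȳ = 78.03 cm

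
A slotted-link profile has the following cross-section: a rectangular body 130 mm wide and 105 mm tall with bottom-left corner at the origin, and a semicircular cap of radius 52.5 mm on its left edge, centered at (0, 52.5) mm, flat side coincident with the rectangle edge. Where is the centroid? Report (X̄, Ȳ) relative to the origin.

X̄ = 43.98 mm, Ȳ = 52.50 mm

rectangular body: A = 130 × 105 = 13650.00, centroid at (65.00, 52.50).
semicircular end: A = ½π·52.5² = 4329.51, centroid at (-22.28, 52.50).
ΣA = 17979.51 mm²
ΣAX̄ = (13650.00)(65.00) + (4329.51)(-22.28) = 790781.25 mm³
ΣAȲ = (13650.00)(52.50) + (4329.51)(52.50) = 943924.14 mm³
X̄ = 790781.25 / 17979.51 = 43.98 mm
Ȳ = 943924.14 / 17979.51 = 52.50 mm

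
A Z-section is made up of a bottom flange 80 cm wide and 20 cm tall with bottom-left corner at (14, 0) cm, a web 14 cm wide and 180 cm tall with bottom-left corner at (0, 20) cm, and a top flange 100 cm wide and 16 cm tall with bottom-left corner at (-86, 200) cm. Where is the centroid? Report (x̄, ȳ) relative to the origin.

x̄ = 8.12 cm, ȳ = 109.44 cm

bottom flange: A = 80 × 20 = 1600.00, centroid at (54.00, 10.00).
web: A = 14 × 180 = 2520.00, centroid at (7.00, 110.00).
top flange: A = 100 × 16 = 1600.00, centroid at (-36.00, 208.00).
ΣA = 5720.00 cm²
ΣAx̄ = (1600.00)(54.00) + (2520.00)(7.00) + (1600.00)(-36.00) = 46440.00 cm³
ΣAȳ = (1600.00)(10.00) + (2520.00)(110.00) + (1600.00)(208.00) = 626000.00 cm³
x̄ = 46440.00 / 5720.00 = 8.12 cm
ȳ = 626000.00 / 5720.00 = 109.44 cm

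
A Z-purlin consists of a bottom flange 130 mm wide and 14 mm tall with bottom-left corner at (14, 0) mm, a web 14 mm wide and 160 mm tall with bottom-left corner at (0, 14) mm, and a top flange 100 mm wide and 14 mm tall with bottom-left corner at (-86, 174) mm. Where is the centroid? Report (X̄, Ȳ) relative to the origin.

bottom flange: A = 130 × 14 = 1820.00, centroid at (79.00, 7.00).
web: A = 14 × 160 = 2240.00, centroid at (7.00, 94.00).
top flange: A = 100 × 14 = 1400.00, centroid at (-36.00, 181.00).
ΣA = 5460.00 mm², ΣAX̄ = 109060.00 mm³, ΣAȲ = 476700.00 mm³.
X̄ = 109060.00/5460.00 = 19.97 mm; Ȳ = 476700.00/5460.00 = 87.31 mm.

X̄ = 19.97 mm, Ȳ = 87.31 mm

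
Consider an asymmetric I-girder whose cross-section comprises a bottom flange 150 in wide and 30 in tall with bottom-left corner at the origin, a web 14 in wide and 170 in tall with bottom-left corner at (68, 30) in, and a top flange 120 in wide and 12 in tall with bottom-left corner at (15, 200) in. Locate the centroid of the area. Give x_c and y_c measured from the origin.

bottom flange: A = 150 × 30 = 4500.00, centroid at (75.00, 15.00).
web: A = 14 × 170 = 2380.00, centroid at (75.00, 115.00).
top flange: A = 120 × 12 = 1440.00, centroid at (75.00, 206.00).
ΣA = 8320.00 in², ΣAx_c = 624000.00 in³, ΣAy_c = 637840.00 in³.
x_c = 624000.00/8320.00 = 75.00 in; y_c = 637840.00/8320.00 = 76.66 in.

x_c = 75.00 in, y_c = 76.66 in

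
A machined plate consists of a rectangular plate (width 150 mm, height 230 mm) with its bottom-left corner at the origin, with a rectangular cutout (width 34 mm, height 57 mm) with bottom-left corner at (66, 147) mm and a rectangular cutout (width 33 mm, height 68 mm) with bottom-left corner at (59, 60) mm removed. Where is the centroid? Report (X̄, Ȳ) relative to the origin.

plate: A = 150 × 230 = 34500.00, centroid at (75.00, 115.00).
hole 1: A = −(34 × 57) = -1938.00, centroid at (83.00, 175.50).
hole 2: A = −(33 × 68) = -2244.00, centroid at (75.50, 94.00).
ΣA = 30318.00 mm²
ΣAX̄ = (34500.00)(75.00) + (-1938.00)(83.00) + (-2244.00)(75.50) = 2257224.00 mm³
ΣAȲ = (34500.00)(115.00) + (-1938.00)(175.50) + (-2244.00)(94.00) = 3416445.00 mm³
X̄ = 2257224.00 / 30318.00 = 74.45 mm
Ȳ = 3416445.00 / 30318.00 = 112.69 mm

X̄ = 74.45 mm, Ȳ = 112.69 mm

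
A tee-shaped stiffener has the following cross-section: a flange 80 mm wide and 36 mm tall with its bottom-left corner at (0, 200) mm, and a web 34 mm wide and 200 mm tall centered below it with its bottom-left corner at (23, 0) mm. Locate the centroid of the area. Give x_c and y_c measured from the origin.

Part | A | x̄ᵢ | ȳᵢ | A·x̄ᵢ | A·ȳᵢ
web | 6800.00 | 40.00 | 100.00 | 272000.00 | 680000.00
flange | 2880.00 | 40.00 | 218.00 | 115200.00 | 627840.00
Σ | 9680.00 |  |  | 387200.00 | 1307840.00
x_c = 387200.00 / 9680.00 = 40.00 mm
y_c = 1307840.00 / 9680.00 = 135.11 mm

x_c = 40.00 mm, y_c = 135.11 mm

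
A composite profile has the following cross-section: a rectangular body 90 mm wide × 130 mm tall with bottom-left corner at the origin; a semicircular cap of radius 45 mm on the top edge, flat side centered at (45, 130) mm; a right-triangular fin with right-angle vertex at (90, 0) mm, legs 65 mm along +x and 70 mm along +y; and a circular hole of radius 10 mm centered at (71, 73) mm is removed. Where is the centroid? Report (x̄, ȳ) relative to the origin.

x̄ = 53.52 mm, ȳ = 75.11 mm

Part | A | x̄ᵢ | ȳᵢ | A·x̄ᵢ | A·ȳᵢ
rectangular body | 11700.00 | 45.00 | 65.00 | 526500.00 | 760500.00
semicircular top | 3180.86 | 45.00 | 149.10 | 143138.82 | 474262.13
triangular fin | 2275.00 | 111.67 | 23.33 | 254041.67 | 53083.33
hole | -314.16 | 71.00 | 73.00 | -22305.31 | -22933.63
Σ | 16841.70 |  |  | 901375.17 | 1264911.84
x̄ = 901375.17 / 16841.70 = 53.52 mm
ȳ = 1264911.84 / 16841.70 = 75.11 mm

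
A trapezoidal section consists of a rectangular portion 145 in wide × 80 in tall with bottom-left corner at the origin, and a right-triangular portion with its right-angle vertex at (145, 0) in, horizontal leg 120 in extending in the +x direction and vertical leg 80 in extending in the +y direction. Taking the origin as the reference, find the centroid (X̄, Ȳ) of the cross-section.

rectangular portion: A = 145 × 80 = 11600.00, centroid at (72.50, 40.00).
triangular portion: A = ½·120·80 = 4800.00, centroid at (185.00, 26.67).
ΣA = 16400.00 in²
ΣAX̄ = (11600.00)(72.50) + (4800.00)(185.00) = 1729000.00 in³
ΣAȲ = (11600.00)(40.00) + (4800.00)(26.67) = 592000.00 in³
X̄ = 1729000.00 / 16400.00 = 105.43 in
Ȳ = 592000.00 / 16400.00 = 36.10 in

X̄ = 105.43 in, Ȳ = 36.10 in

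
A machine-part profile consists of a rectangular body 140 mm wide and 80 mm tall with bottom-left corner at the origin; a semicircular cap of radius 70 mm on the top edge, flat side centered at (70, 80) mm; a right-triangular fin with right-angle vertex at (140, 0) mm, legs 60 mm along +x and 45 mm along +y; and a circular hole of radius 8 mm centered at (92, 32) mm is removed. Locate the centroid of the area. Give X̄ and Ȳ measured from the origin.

Part | A | x̄ᵢ | ȳᵢ | A·x̄ᵢ | A·ȳᵢ
rectangular body | 11200.00 | 70.00 | 40.00 | 784000.00 | 448000.00
semicircular top | 7696.90 | 70.00 | 109.71 | 538783.14 | 844418.83
triangular fin | 1350.00 | 160.00 | 15.00 | 216000.00 | 20250.00
hole | -201.06 | 92.00 | 32.00 | -18497.70 | -6433.98
Σ | 20045.84 |  |  | 1520285.44 | 1306234.85
X̄ = 1520285.44 / 20045.84 = 75.84 mm
Ȳ = 1306234.85 / 20045.84 = 65.16 mm

X̄ = 75.84 mm, Ȳ = 65.16 mm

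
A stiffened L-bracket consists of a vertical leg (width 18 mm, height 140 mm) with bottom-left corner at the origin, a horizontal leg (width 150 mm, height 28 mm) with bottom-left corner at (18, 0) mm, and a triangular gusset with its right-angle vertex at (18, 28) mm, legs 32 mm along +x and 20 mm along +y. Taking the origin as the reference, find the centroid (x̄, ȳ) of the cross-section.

x̄ = 60.01 mm, ȳ = 34.98 mm

vertical leg: A = 18 × 140 = 2520.00, centroid at (9.00, 70.00).
horizontal leg: A = 150 × 28 = 4200.00, centroid at (93.00, 14.00).
gusset: A = ½·32·20 = 320.00, centroid at (28.67, 34.67).
ΣA = 7040.00 mm²
ΣAx̄ = (2520.00)(9.00) + (4200.00)(93.00) + (320.00)(28.67) = 422453.33 mm³
ΣAȳ = (2520.00)(70.00) + (4200.00)(14.00) + (320.00)(34.67) = 246293.33 mm³
x̄ = 422453.33 / 7040.00 = 60.01 mm
ȳ = 246293.33 / 7040.00 = 34.98 mm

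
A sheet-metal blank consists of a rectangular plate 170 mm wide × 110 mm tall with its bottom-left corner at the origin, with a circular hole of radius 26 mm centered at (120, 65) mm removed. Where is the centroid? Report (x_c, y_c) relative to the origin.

Part | A | x̄ᵢ | ȳᵢ | A·x̄ᵢ | A·ȳᵢ
plate | 18700.00 | 85.00 | 55.00 | 1589500.00 | 1028500.00
hole | -2123.72 | 120.00 | 65.00 | -254846.00 | -138041.58
Σ | 16576.28 |  |  | 1334654.00 | 890458.42
x_c = 1334654.00 / 16576.28 = 80.52 mm
y_c = 890458.42 / 16576.28 = 53.72 mm

x_c = 80.52 mm, y_c = 53.72 mm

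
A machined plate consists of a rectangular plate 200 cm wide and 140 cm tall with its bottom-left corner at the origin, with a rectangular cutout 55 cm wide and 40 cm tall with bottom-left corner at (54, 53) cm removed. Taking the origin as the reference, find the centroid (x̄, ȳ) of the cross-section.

Part | A | x̄ᵢ | ȳᵢ | A·x̄ᵢ | A·ȳᵢ
plate | 28000.00 | 100.00 | 70.00 | 2800000.00 | 1960000.00
hole | -2200.00 | 81.50 | 73.00 | -179300.00 | -160600.00
Σ | 25800.00 |  |  | 2620700.00 | 1799400.00
x̄ = 2620700.00 / 25800.00 = 101.58 cm
ȳ = 1799400.00 / 25800.00 = 69.74 cm

x̄ = 101.58 cm, ȳ = 69.74 cm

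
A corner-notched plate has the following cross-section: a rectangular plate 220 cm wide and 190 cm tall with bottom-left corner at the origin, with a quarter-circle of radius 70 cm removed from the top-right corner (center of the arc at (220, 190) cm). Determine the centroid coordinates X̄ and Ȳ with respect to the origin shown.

plate: A = 220 × 190 = 41800.00, centroid at (110.00, 95.00).
removed quarter-circle: A = −¼π·70² = -3848.45, centroid at (190.29, 160.29).
ΣA = 37951.55 cm²
ΣAX̄ = (41800.00)(110.00) + (-3848.45)(190.29) = 3865674.11 cm³
ΣAȲ = (41800.00)(95.00) + (-3848.45)(160.29) = 3354127.64 cm³
X̄ = 3865674.11 / 37951.55 = 101.86 cm
Ȳ = 3354127.64 / 37951.55 = 88.38 cm

X̄ = 101.86 cm, Ȳ = 88.38 cm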